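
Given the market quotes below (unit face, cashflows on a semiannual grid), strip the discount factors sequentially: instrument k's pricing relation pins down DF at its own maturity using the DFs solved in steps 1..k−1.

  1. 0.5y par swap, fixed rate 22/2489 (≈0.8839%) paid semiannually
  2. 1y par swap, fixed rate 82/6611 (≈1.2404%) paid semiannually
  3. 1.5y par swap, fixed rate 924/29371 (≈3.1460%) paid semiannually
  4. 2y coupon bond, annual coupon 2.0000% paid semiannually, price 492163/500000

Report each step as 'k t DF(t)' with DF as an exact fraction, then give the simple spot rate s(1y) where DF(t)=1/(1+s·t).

1 1/2 2489/2500
2 1 9877/10000
3 3/2 4769/5000
4 2 1891/2000
s(1y) = (1/(9877/10000) − 1)/(1) = 123/9877 ≈ 1.2453%

step 1 [0.5y] swap r/2=11/2489: DF=(1 − 11/2489·(0))/(1+11/2489) = 2489/2500 ≈ 0.995600
step 2 [1y] swap r/2=41/6611: DF=(1 − 41/6611·(0.995600))/(1+41/6611) = 9877/10000 ≈ 0.987700
step 3 [1.5y] swap r/2=462/29371: DF=(1 − 462/29371·(0.995600+0.987700))/(1+462/29371) = 4769/5000 ≈ 0.953800
step 4 [2y] bond c/2=1/100: DF=(492163/500000 − 1/100·(0.995600+0.987700+0.953800))/(1+1/100) = 1891/2000 ≈ 0.945500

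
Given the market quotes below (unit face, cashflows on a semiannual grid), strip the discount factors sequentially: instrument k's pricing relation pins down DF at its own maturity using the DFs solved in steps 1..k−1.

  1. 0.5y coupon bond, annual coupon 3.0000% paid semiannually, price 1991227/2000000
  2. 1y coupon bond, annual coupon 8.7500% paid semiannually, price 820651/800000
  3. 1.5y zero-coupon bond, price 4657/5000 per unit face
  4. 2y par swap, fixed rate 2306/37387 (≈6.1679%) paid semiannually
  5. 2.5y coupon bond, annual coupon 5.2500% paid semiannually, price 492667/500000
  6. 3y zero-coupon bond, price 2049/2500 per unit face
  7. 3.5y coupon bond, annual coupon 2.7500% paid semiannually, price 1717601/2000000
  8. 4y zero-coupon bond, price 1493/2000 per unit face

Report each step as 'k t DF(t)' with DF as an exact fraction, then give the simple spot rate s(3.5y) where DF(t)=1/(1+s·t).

1 1/2 9809/10000
2 1 9417/10000
3 3/2 4657/5000
4 2 8847/10000
5 5/2 1729/2000
6 3 2049/2500
7 7/2 967/1250
8 4 1493/2000
s(3.5y) = (1/(967/1250) − 1)/(7/2) = 566/6769 ≈ 8.3616%

step 1 [0.5y] bond c/2=3/200: DF=(1991227/2000000 − 3/200·(0))/(1+3/200) = 9809/10000 ≈ 0.980900
step 2 [1y] bond c/2=7/160: DF=(820651/800000 − 7/160·(0.980900))/(1+7/160) = 9417/10000 ≈ 0.941700
step 3 [1.5y] zero: DF = P = 4657/5000 ≈ 0.931400
step 4 [2y] swap r/2=1153/37387: DF=(1 − 1153/37387·(0.980900+0.941700+0.931400))/(1+1153/37387) = 8847/10000 ≈ 0.884700
step 5 [2.5y] bond c/2=21/800: DF=(492667/500000 − 21/800·(0.980900+0.941700+0.931400+0.884700))/(1+21/800) = 1729/2000 ≈ 0.864500
step 6 [3y] zero: DF = P = 2049/2500 ≈ 0.819600
step 7 [3.5y] bond c/2=11/800: DF=(1717601/2000000 − 11/800·(0.980900+0.941700+0.931400+0.884700+0.864500+0.819600))/(1+11/800) = 967/1250 ≈ 0.773600
step 8 [4y] zero: DF = P = 1493/2000 ≈ 0.746500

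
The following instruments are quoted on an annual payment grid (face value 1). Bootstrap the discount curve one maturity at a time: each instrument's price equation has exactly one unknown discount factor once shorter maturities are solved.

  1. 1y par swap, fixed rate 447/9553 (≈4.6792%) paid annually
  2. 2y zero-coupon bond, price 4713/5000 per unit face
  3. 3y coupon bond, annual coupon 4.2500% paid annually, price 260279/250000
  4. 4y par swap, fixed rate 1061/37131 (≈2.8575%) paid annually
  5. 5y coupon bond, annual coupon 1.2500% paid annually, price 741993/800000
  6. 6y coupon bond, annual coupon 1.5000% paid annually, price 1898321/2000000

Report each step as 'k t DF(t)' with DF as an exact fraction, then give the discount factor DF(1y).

1 1 9553/10000
2 2 4713/5000
3 3 9213/10000
4 4 8939/10000
5 5 4351/5000
6 6 4337/5000
DF(1y) = 9553/10000 ≈ 0.955300

step 1 [1y] swap r/1=447/9553: DF=(1 − 447/9553·(0))/(1+447/9553) = 9553/10000 ≈ 0.955300
step 2 [2y] zero: DF = P = 4713/5000 ≈ 0.942600
step 3 [3y] bond c/1=17/400: DF=(260279/250000 − 17/400·(0.955300+0.942600))/(1+17/400) = 9213/10000 ≈ 0.921300
step 4 [4y] swap r/1=1061/37131: DF=(1 − 1061/37131·(0.955300+0.942600+0.921300))/(1+1061/37131) = 8939/10000 ≈ 0.893900
step 5 [5y] bond c/1=1/80: DF=(741993/800000 − 1/80·(0.955300+0.942600+0.921300+0.893900))/(1+1/80) = 4351/5000 ≈ 0.870200
step 6 [6y] bond c/1=3/200: DF=(1898321/2000000 − 3/200·(0.955300+0.942600+0.921300+0.893900+0.870200))/(1+3/200) = 4337/5000 ≈ 0.867400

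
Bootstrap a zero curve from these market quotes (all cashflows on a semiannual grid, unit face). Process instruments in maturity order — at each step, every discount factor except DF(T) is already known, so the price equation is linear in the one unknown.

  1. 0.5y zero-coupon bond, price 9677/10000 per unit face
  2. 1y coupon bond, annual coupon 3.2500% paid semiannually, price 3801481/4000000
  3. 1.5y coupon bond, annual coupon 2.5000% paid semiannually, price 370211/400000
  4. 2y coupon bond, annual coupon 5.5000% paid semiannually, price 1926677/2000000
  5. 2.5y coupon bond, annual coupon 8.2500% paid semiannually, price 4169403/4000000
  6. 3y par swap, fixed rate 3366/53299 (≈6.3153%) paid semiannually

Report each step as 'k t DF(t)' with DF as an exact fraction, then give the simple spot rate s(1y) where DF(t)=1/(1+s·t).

step 1 [0.5y] zero: DF = P = 9677/10000 ≈ 0.967700
step 2 [1y] bond c/2=13/800: DF=(3801481/4000000 − 13/800·(0.967700))/(1+13/800) = 9197/10000 ≈ 0.919700
step 3 [1.5y] bond c/2=1/80: DF=(370211/400000 − 1/80·(0.967700+0.919700))/(1+1/80) = 2227/2500 ≈ 0.890800
step 4 [2y] bond c/2=11/400: DF=(1926677/2000000 − 11/400·(0.967700+0.919700+0.890800))/(1+11/400) = 1079/1250 ≈ 0.863200
step 5 [2.5y] bond c/2=33/800: DF=(4169403/4000000 − 33/800·(0.967700+0.919700+0.890800+0.863200))/(1+33/800) = 1071/1250 ≈ 0.856800
step 6 [3y] swap r/2=1683/53299: DF=(1 − 1683/53299·(0.967700+0.919700+0.890800+0.863200+0.856800))/(1+1683/53299) = 8317/10000 ≈ 0.831700

1 1/2 9677/10000
2 1 9197/10000
3 3/2 2227/2500
4 2 1079/1250
5 5/2 1071/1250
6 3 8317/10000
s(1y) = (1/(9197/10000) − 1)/(1) = 803/9197 ≈ 8.7311%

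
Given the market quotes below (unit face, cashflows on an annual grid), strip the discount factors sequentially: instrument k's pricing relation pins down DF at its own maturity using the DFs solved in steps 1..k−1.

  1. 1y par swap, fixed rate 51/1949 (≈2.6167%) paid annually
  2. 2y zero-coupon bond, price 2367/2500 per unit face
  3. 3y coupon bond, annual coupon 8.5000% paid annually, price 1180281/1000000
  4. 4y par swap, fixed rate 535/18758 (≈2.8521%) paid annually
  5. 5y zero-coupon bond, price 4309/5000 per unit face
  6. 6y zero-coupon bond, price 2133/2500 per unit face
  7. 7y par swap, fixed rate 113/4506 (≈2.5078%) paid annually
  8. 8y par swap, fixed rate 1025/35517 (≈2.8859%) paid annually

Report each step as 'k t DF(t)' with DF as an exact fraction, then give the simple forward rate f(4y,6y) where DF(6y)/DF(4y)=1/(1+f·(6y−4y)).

1 1 1949/2000
2 2 2367/2500
3 3 9373/10000
4 4 893/1000
5 5 4309/5000
6 6 2133/2500
7 7 4209/5000
8 8 159/200
f(4y,6y) = ((893/1000)/(2133/2500) − 1)/(2) = 199/8532 ≈ 2.3324%

step 1 [1y] swap r/1=51/1949: DF=(1 − 51/1949·(0))/(1+51/1949) = 1949/2000 ≈ 0.974500
step 2 [2y] zero: DF = P = 2367/2500 ≈ 0.946800
step 3 [3y] bond c/1=17/200: DF=(1180281/1000000 − 17/200·(0.974500+0.946800))/(1+17/200) = 9373/10000 ≈ 0.937300
step 4 [4y] swap r/1=535/18758: DF=(1 − 535/18758·(0.974500+0.946800+0.937300))/(1+535/18758) = 893/1000 ≈ 0.893000
step 5 [5y] zero: DF = P = 4309/5000 ≈ 0.861800
step 6 [6y] zero: DF = P = 2133/2500 ≈ 0.853200
step 7 [7y] swap r/1=113/4506: DF=(1 − 113/4506·(0.974500+0.946800+0.937300+0.893000+0.861800+0.853200))/(1+113/4506) = 4209/5000 ≈ 0.841800
step 8 [8y] swap r/1=1025/35517: DF=(1 − 1025/35517·(0.974500+0.946800+0.937300+0.893000+0.861800+0.853200+0.841800))/(1+1025/35517) = 159/200 ≈ 0.795000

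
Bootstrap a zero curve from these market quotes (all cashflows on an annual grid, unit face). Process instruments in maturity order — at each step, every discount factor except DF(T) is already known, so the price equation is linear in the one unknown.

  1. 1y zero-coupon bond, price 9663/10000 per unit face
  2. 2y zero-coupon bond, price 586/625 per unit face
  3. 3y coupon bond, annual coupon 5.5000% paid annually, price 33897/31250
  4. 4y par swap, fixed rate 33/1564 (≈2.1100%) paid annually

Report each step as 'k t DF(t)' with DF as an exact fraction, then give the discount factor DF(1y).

1 1 9663/10000
2 2 586/625
3 3 9289/10000
4 4 1151/1250
DF(1y) = 9663/10000 ≈ 0.966300

step 1 [1y] zero: DF = P = 9663/10000 ≈ 0.966300
step 2 [2y] zero: DF = P = 586/625 ≈ 0.937600
step 3 [3y] bond c/1=11/200: DF=(33897/31250 − 11/200·(0.966300+0.937600))/(1+11/200) = 9289/10000 ≈ 0.928900
step 4 [4y] swap r/1=33/1564: DF=(1 − 33/1564·(0.966300+0.937600+0.928900))/(1+33/1564) = 1151/1250 ≈ 0.920800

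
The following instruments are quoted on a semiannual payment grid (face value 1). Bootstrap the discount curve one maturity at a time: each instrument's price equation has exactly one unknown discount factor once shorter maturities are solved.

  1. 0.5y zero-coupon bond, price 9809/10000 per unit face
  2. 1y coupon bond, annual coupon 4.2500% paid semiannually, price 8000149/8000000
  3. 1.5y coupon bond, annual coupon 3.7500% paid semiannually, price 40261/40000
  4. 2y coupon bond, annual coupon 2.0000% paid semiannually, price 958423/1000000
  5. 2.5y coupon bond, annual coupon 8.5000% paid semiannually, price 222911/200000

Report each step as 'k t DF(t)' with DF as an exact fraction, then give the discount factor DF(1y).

step 1 [0.5y] zero: DF = P = 9809/10000 ≈ 0.980900
step 2 [1y] bond c/2=17/800: DF=(8000149/8000000 − 17/800·(0.980900))/(1+17/800) = 2397/2500 ≈ 0.958800
step 3 [1.5y] bond c/2=3/160: DF=(40261/40000 − 3/160·(0.980900+0.958800))/(1+3/160) = 9523/10000 ≈ 0.952300
step 4 [2y] bond c/2=1/100: DF=(958423/1000000 − 1/100·(0.980900+0.958800+0.952300))/(1+1/100) = 9203/10000 ≈ 0.920300
step 5 [2.5y] bond c/2=17/400: DF=(222911/200000 − 17/400·(0.980900+0.958800+0.952300+0.920300))/(1+17/400) = 9137/10000 ≈ 0.913700

1 1/2 9809/10000
2 1 2397/2500
3 3/2 9523/10000
4 2 9203/10000
5 5/2 9137/10000
DF(1y) = 2397/2500 ≈ 0.958800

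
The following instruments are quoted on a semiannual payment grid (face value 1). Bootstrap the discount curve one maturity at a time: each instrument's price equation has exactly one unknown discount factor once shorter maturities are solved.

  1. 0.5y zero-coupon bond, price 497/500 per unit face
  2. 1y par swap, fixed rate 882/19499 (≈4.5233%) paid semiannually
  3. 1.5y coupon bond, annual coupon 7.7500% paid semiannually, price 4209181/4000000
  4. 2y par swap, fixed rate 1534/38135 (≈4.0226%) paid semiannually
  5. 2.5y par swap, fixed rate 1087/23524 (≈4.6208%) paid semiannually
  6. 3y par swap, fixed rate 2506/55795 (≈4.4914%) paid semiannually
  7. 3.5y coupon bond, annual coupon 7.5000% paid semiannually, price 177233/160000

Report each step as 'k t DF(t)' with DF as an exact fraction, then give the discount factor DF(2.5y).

1 1/2 497/500
2 1 9559/10000
3 3/2 9403/10000
4 2 9233/10000
5 5/2 8913/10000
6 3 8747/10000
7 7/2 433/500
DF(2.5y) = 8913/10000 ≈ 0.891300

step 1 [0.5y] zero: DF = P = 497/500 ≈ 0.994000
step 2 [1y] swap r/2=441/19499: DF=(1 − 441/19499·(0.994000))/(1+441/19499) = 9559/10000 ≈ 0.955900
step 3 [1.5y] bond c/2=31/800: DF=(4209181/4000000 − 31/800·(0.994000+0.955900))/(1+31/800) = 9403/10000 ≈ 0.940300
step 4 [2y] swap r/2=767/38135: DF=(1 − 767/38135·(0.994000+0.955900+0.940300))/(1+767/38135) = 9233/10000 ≈ 0.923300
step 5 [2.5y] swap r/2=1087/47048: DF=(1 − 1087/47048·(0.994000+0.955900+0.940300+0.923300))/(1+1087/47048) = 8913/10000 ≈ 0.891300
step 6 [3y] swap r/2=1253/55795: DF=(1 − 1253/55795·(0.994000+0.955900+0.940300+0.923300+0.891300))/(1+1253/55795) = 8747/10000 ≈ 0.874700
step 7 [3.5y] bond c/2=3/80: DF=(177233/160000 − 3/80·(0.994000+0.955900+0.940300+0.923300+0.891300+0.874700))/(1+3/80) = 433/500 ≈ 0.866000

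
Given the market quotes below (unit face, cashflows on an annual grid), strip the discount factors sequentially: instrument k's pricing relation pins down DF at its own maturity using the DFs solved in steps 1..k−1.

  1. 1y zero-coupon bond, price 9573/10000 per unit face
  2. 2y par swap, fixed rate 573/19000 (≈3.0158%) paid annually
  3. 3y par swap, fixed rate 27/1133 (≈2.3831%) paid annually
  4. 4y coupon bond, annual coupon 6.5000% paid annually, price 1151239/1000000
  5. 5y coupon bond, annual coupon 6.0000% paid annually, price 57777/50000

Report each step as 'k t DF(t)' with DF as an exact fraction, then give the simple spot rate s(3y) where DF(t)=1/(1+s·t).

step 1 [1y] zero: DF = P = 9573/10000 ≈ 0.957300
step 2 [2y] swap r/1=573/19000: DF=(1 − 573/19000·(0.957300))/(1+573/19000) = 9427/10000 ≈ 0.942700
step 3 [3y] swap r/1=27/1133: DF=(1 − 27/1133·(0.957300+0.942700))/(1+27/1133) = 373/400 ≈ 0.932500
step 4 [4y] bond c/1=13/200: DF=(1151239/1000000 − 13/200·(0.957300+0.942700+0.932500))/(1+13/200) = 9081/10000 ≈ 0.908100
step 5 [5y] bond c/1=3/50: DF=(57777/50000 − 3/50·(0.957300+0.942700+0.932500+0.908100))/(1+3/50) = 549/625 ≈ 0.878400

1 1 9573/10000
2 2 9427/10000
3 3 373/400
4 4 9081/10000
5 5 549/625
s(3y) = (1/(373/400) − 1)/(3) = 9/373 ≈ 2.4129%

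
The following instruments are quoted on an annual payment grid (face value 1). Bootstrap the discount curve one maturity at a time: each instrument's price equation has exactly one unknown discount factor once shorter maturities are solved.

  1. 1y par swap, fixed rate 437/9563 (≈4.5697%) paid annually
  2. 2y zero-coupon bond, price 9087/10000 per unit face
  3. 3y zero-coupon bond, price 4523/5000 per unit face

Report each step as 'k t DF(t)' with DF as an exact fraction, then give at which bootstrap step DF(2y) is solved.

1 1 9563/10000
2 2 9087/10000
3 3 4523/5000
DF(2y) is solved at step 2

step 1 [1y] swap r/1=437/9563: DF=(1 − 437/9563·(0))/(1+437/9563) = 9563/10000 ≈ 0.956300
step 2 [2y] zero: DF = P = 9087/10000 ≈ 0.908700
step 3 [3y] zero: DF = P = 4523/5000 ≈ 0.904600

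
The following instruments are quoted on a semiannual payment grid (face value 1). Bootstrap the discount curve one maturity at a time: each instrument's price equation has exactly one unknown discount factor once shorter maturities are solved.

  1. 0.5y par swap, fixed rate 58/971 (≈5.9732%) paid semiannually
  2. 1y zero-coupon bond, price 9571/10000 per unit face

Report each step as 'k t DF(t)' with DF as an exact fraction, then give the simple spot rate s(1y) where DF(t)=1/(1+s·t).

step 1 [0.5y] swap r/2=29/971: DF=(1 − 29/971·(0))/(1+29/971) = 971/1000 ≈ 0.971000
step 2 [1y] zero: DF = P = 9571/10000 ≈ 0.957100

1 1/2 971/1000
2 1 9571/10000
s(1y) = (1/(9571/10000) − 1)/(1) = 429/9571 ≈ 4.4823%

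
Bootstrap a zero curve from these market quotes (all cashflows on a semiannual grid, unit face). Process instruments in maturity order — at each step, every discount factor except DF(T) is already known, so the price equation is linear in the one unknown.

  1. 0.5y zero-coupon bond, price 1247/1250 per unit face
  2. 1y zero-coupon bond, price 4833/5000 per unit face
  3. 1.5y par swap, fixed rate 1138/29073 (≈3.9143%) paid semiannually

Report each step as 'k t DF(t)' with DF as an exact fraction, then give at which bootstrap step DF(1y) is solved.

1 1/2 1247/1250
2 1 4833/5000
3 3/2 9431/10000
DF(1y) is solved at step 2

step 1 [0.5y] zero: DF = P = 1247/1250 ≈ 0.997600
step 2 [1y] zero: DF = P = 4833/5000 ≈ 0.966600
step 3 [1.5y] swap r/2=569/29073: DF=(1 − 569/29073·(0.997600+0.966600))/(1+569/29073) = 9431/10000 ≈ 0.943100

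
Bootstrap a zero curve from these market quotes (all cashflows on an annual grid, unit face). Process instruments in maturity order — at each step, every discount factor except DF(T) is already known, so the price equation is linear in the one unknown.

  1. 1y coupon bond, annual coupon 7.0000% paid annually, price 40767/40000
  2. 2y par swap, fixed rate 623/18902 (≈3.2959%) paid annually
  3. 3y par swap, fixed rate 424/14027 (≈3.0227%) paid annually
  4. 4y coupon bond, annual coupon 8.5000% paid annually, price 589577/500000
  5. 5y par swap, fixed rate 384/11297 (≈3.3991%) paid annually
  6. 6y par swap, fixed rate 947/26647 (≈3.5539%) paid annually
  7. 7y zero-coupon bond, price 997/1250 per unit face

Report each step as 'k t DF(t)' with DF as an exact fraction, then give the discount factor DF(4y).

step 1 [1y] bond c/1=7/100: DF=(40767/40000 − 7/100·(0))/(1+7/100) = 381/400 ≈ 0.952500
step 2 [2y] swap r/1=623/18902: DF=(1 − 623/18902·(0.952500))/(1+623/18902) = 9377/10000 ≈ 0.937700
step 3 [3y] swap r/1=424/14027: DF=(1 − 424/14027·(0.952500+0.937700))/(1+424/14027) = 572/625 ≈ 0.915200
step 4 [4y] bond c/1=17/200: DF=(589577/500000 − 17/200·(0.952500+0.937700+0.915200))/(1+17/200) = 867/1000 ≈ 0.867000
step 5 [5y] swap r/1=384/11297: DF=(1 − 384/11297·(0.952500+0.937700+0.915200+0.867000))/(1+384/11297) = 529/625 ≈ 0.846400
step 6 [6y] swap r/1=947/26647: DF=(1 − 947/26647·(0.952500+0.937700+0.915200+0.867000+0.846400))/(1+947/26647) = 4053/5000 ≈ 0.810600
step 7 [7y] zero: DF = P = 997/1250 ≈ 0.797600

1 1 381/400
2 2 9377/10000
3 3 572/625
4 4 867/1000
5 5 529/625
6 6 4053/5000
7 7 997/1250
DF(4y) = 867/1000 ≈ 0.867000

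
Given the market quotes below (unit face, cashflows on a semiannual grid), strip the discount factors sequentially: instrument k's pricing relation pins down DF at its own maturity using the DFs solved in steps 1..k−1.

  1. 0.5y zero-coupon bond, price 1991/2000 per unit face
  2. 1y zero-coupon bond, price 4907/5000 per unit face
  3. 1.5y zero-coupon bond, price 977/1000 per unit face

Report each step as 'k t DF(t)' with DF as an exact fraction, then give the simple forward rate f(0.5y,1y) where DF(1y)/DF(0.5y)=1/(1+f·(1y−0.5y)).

step 1 [0.5y] zero: DF = P = 1991/2000 ≈ 0.995500
step 2 [1y] zero: DF = P = 4907/5000 ≈ 0.981400
step 3 [1.5y] zero: DF = P = 977/1000 ≈ 0.977000

1 1/2 1991/2000
2 1 4907/5000
3 3/2 977/1000
f(0.5y,1y) = ((1991/2000)/(4907/5000) − 1)/(1/2) = 141/4907 ≈ 2.8734%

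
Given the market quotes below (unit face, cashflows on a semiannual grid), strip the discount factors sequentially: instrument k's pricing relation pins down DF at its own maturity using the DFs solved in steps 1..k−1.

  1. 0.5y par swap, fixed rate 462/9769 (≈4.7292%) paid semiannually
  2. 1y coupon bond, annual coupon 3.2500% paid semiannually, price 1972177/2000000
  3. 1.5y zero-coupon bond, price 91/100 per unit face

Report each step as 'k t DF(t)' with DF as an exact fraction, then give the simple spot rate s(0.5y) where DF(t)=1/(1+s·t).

step 1 [0.5y] swap r/2=231/9769: DF=(1 − 231/9769·(0))/(1+231/9769) = 9769/10000 ≈ 0.976900
step 2 [1y] bond c/2=13/800: DF=(1972177/2000000 − 13/800·(0.976900))/(1+13/800) = 9547/10000 ≈ 0.954700
step 3 [1.5y] zero: DF = P = 91/100 ≈ 0.910000

1 1/2 9769/10000
2 1 9547/10000
3 3/2 91/100
s(0.5y) = (1/(9769/10000) − 1)/(1/2) = 462/9769 ≈ 4.7292%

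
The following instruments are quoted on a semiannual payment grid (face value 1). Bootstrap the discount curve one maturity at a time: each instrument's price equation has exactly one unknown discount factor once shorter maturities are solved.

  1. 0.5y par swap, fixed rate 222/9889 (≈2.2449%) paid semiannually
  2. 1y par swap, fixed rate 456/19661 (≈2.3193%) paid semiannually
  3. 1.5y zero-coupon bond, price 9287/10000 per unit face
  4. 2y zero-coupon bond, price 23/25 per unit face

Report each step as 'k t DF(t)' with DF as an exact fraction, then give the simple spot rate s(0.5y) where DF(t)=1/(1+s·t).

step 1 [0.5y] swap r/2=111/9889: DF=(1 − 111/9889·(0))/(1+111/9889) = 9889/10000 ≈ 0.988900
step 2 [1y] swap r/2=228/19661: DF=(1 − 228/19661·(0.988900))/(1+228/19661) = 2443/2500 ≈ 0.977200
step 3 [1.5y] zero: DF = P = 9287/10000 ≈ 0.928700
step 4 [2y] zero: DF = P = 23/25 ≈ 0.920000

1 1/2 9889/10000
2 1 2443/2500
3 3/2 9287/10000
4 2 23/25
s(0.5y) = (1/(9889/10000) − 1)/(1/2) = 222/9889 ≈ 2.2449%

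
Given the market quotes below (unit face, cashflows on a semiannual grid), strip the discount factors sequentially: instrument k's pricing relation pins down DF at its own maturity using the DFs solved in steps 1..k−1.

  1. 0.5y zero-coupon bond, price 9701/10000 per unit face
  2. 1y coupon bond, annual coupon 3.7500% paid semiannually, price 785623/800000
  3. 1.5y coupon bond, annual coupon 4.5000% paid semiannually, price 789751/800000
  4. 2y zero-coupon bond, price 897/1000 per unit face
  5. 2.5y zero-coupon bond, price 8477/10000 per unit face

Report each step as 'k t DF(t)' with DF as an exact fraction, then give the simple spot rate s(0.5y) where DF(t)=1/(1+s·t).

step 1 [0.5y] zero: DF = P = 9701/10000 ≈ 0.970100
step 2 [1y] bond c/2=3/160: DF=(785623/800000 − 3/160·(0.970100))/(1+3/160) = 9461/10000 ≈ 0.946100
step 3 [1.5y] bond c/2=9/400: DF=(789751/800000 − 9/400·(0.970100+0.946100))/(1+9/400) = 9233/10000 ≈ 0.923300
step 4 [2y] zero: DF = P = 897/1000 ≈ 0.897000
step 5 [2.5y] zero: DF = P = 8477/10000 ≈ 0.847700

1 1/2 9701/10000
2 1 9461/10000
3 3/2 9233/10000
4 2 897/1000
5 5/2 8477/10000
s(0.5y) = (1/(9701/10000) − 1)/(1/2) = 598/9701 ≈ 6.1643%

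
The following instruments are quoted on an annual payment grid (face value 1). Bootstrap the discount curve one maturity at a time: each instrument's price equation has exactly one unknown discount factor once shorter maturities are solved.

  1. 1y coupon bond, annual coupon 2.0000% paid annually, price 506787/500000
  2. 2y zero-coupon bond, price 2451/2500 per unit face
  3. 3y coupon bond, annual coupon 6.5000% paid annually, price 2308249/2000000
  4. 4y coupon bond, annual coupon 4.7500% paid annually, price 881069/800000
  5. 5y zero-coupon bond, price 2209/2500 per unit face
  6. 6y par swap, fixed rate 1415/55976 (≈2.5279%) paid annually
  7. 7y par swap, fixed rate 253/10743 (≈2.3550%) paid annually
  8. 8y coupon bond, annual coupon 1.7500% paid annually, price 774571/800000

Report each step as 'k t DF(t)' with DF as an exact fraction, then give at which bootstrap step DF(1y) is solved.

1 1 9937/10000
2 2 2451/2500
3 3 602/625
4 4 4591/5000
5 5 2209/2500
6 6 1717/2000
7 7 4241/5000
8 8 8407/10000
DF(1y) is solved at step 1

step 1 [1y] bond c/1=1/50: DF=(506787/500000 − 1/50·(0))/(1+1/50) = 9937/10000 ≈ 0.993700
step 2 [2y] zero: DF = P = 2451/2500 ≈ 0.980400
step 3 [3y] bond c/1=13/200: DF=(2308249/2000000 − 13/200·(0.993700+0.980400))/(1+13/200) = 602/625 ≈ 0.963200
step 4 [4y] bond c/1=19/400: DF=(881069/800000 − 19/400·(0.993700+0.980400+0.963200))/(1+19/400) = 4591/5000 ≈ 0.918200
step 5 [5y] zero: DF = P = 2209/2500 ≈ 0.883600
step 6 [6y] swap r/1=1415/55976: DF=(1 − 1415/55976·(0.993700+0.980400+0.963200+0.918200+0.883600))/(1+1415/55976) = 1717/2000 ≈ 0.858500
step 7 [7y] swap r/1=253/10743: DF=(1 − 253/10743·(0.993700+0.980400+0.963200+0.918200+0.883600+0.858500))/(1+253/10743) = 4241/5000 ≈ 0.848200
step 8 [8y] bond c/1=7/400: DF=(774571/800000 − 7/400·(0.993700+0.980400+0.963200+0.918200+0.883600+0.858500+0.848200))/(1+7/400) = 8407/10000 ≈ 0.840700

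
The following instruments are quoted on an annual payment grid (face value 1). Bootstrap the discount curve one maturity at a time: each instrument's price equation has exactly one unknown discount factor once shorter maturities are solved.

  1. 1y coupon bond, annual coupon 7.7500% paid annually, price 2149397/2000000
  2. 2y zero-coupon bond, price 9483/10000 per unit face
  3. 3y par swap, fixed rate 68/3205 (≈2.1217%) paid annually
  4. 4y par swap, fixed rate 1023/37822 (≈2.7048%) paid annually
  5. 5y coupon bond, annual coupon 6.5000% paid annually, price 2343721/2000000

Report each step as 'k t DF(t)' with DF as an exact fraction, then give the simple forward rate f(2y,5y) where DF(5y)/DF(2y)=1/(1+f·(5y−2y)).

step 1 [1y] bond c/1=31/400: DF=(2149397/2000000 − 31/400·(0))/(1+31/400) = 4987/5000 ≈ 0.997400
step 2 [2y] zero: DF = P = 9483/10000 ≈ 0.948300
step 3 [3y] swap r/1=68/3205: DF=(1 − 68/3205·(0.997400+0.948300))/(1+68/3205) = 2347/2500 ≈ 0.938800
step 4 [4y] swap r/1=1023/37822: DF=(1 − 1023/37822·(0.997400+0.948300+0.938800))/(1+1023/37822) = 8977/10000 ≈ 0.897700
step 5 [5y] bond c/1=13/200: DF=(2343721/2000000 − 13/200·(0.997400+0.948300+0.938800+0.897700))/(1+13/200) = 1739/2000 ≈ 0.869500

1 1 4987/5000
2 2 9483/10000
3 3 2347/2500
4 4 8977/10000
5 5 1739/2000
f(2y,5y) = ((9483/10000)/(1739/2000) − 1)/(3) = 788/26085 ≈ 3.0209%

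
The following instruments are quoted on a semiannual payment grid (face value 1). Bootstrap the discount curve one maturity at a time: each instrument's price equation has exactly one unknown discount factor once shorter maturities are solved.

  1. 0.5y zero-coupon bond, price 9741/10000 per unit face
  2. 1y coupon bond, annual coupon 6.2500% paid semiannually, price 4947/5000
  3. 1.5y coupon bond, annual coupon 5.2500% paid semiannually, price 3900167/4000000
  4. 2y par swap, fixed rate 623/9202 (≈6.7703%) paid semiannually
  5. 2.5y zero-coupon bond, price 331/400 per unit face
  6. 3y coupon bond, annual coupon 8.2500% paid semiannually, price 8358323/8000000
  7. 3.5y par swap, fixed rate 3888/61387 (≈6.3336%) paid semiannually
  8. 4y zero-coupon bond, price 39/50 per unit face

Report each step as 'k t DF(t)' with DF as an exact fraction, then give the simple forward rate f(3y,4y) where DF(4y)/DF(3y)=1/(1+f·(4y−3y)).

1 1/2 9741/10000
2 1 9299/10000
3 3/2 4507/5000
4 2 4377/5000
5 5/2 331/400
6 3 1031/1250
7 7/2 1007/1250
8 4 39/50
f(3y,4y) = ((1031/1250)/(39/50) − 1)/(1) = 56/975 ≈ 5.7436%

step 1 [0.5y] zero: DF = P = 9741/10000 ≈ 0.974100
step 2 [1y] bond c/2=1/32: DF=(4947/5000 − 1/32·(0.974100))/(1+1/32) = 9299/10000 ≈ 0.929900
step 3 [1.5y] bond c/2=21/800: DF=(3900167/4000000 − 21/800·(0.974100+0.929900))/(1+21/800) = 4507/5000 ≈ 0.901400
step 4 [2y] swap r/2=623/18404: DF=(1 − 623/18404·(0.974100+0.929900+0.901400))/(1+623/18404) = 4377/5000 ≈ 0.875400
step 5 [2.5y] zero: DF = P = 331/400 ≈ 0.827500
step 6 [3y] bond c/2=33/800: DF=(8358323/8000000 − 33/800·(0.974100+0.929900+0.901400+0.875400+0.827500))/(1+33/800) = 1031/1250 ≈ 0.824800
step 7 [3.5y] swap r/2=1944/61387: DF=(1 − 1944/61387·(0.974100+0.929900+0.901400+0.875400+0.827500+0.824800))/(1+1944/61387) = 1007/1250 ≈ 0.805600
step 8 [4y] zero: DF = P = 39/50 ≈ 0.780000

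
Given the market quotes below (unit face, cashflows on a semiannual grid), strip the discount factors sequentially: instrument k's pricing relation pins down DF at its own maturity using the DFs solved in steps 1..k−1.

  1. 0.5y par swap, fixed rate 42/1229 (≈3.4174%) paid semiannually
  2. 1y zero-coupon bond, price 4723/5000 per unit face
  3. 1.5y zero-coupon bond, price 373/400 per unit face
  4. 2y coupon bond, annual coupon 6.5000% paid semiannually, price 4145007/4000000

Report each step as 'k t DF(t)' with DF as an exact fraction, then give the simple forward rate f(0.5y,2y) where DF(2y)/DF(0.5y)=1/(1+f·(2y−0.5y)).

1 1/2 1229/1250
2 1 4723/5000
3 3/2 373/400
4 2 571/625
f(0.5y,2y) = ((1229/1250)/(571/625) − 1)/(3/2) = 29/571 ≈ 5.0788%

step 1 [0.5y] swap r/2=21/1229: DF=(1 − 21/1229·(0))/(1+21/1229) = 1229/1250 ≈ 0.983200
step 2 [1y] zero: DF = P = 4723/5000 ≈ 0.944600
step 3 [1.5y] zero: DF = P = 373/400 ≈ 0.932500
step 4 [2y] bond c/2=13/400: DF=(4145007/4000000 − 13/400·(0.983200+0.944600+0.932500))/(1+13/400) = 571/625 ≈ 0.913600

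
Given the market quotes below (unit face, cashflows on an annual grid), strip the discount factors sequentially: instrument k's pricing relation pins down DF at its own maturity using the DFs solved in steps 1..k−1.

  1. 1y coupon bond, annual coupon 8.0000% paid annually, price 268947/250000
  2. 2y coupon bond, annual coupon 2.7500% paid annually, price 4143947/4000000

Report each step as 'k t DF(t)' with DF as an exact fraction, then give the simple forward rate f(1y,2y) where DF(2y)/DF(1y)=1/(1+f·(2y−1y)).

1 1 9961/10000
2 2 1227/1250
f(1y,2y) = ((9961/10000)/(1227/1250) − 1)/(1) = 145/9816 ≈ 1.4772%

step 1 [1y] bond c/1=2/25: DF=(268947/250000 − 2/25·(0))/(1+2/25) = 9961/10000 ≈ 0.996100
step 2 [2y] bond c/1=11/400: DF=(4143947/4000000 − 11/400·(0.996100))/(1+11/400) = 1227/1250 ≈ 0.981600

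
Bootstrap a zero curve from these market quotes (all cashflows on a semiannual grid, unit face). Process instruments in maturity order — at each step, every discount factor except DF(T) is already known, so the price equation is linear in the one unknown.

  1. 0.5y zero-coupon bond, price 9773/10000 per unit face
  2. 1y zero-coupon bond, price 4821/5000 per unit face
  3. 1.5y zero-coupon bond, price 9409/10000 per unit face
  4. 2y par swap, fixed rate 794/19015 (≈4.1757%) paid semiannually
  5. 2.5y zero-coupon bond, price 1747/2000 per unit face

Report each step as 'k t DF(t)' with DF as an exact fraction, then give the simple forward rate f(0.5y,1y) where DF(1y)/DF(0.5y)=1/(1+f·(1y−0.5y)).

1 1/2 9773/10000
2 1 4821/5000
3 3/2 9409/10000
4 2 4603/5000
5 5/2 1747/2000
f(0.5y,1y) = ((9773/10000)/(4821/5000) − 1)/(1/2) = 131/4821 ≈ 2.7173%

step 1 [0.5y] zero: DF = P = 9773/10000 ≈ 0.977300
step 2 [1y] zero: DF = P = 4821/5000 ≈ 0.964200
step 3 [1.5y] zero: DF = P = 9409/10000 ≈ 0.940900
step 4 [2y] swap r/2=397/19015: DF=(1 − 397/19015·(0.977300+0.964200+0.940900))/(1+397/19015) = 4603/5000 ≈ 0.920600
step 5 [2.5y] zero: DF = P = 1747/2000 ≈ 0.873500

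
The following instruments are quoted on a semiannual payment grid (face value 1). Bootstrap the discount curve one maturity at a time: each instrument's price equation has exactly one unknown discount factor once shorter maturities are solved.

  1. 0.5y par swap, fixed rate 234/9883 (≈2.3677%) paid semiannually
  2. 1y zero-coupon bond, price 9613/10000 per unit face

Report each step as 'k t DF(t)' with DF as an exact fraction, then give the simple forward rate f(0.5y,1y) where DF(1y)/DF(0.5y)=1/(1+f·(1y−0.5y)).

1 1/2 9883/10000
2 1 9613/10000
f(0.5y,1y) = ((9883/10000)/(9613/10000) − 1)/(1/2) = 540/9613 ≈ 5.6174%

step 1 [0.5y] swap r/2=117/9883: DF=(1 − 117/9883·(0))/(1+117/9883) = 9883/10000 ≈ 0.988300
step 2 [1y] zero: DF = P = 9613/10000 ≈ 0.961300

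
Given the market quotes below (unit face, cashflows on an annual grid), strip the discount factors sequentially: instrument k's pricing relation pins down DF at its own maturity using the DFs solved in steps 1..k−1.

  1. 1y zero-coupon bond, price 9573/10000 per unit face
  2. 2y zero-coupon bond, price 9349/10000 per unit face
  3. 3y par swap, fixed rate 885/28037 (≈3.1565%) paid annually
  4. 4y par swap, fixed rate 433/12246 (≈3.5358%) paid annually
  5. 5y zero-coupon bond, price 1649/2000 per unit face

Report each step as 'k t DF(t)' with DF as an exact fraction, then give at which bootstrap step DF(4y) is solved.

1 1 9573/10000
2 2 9349/10000
3 3 1823/2000
4 4 8701/10000
5 5 1649/2000
DF(4y) is solved at step 4

step 1 [1y] zero: DF = P = 9573/10000 ≈ 0.957300
step 2 [2y] zero: DF = P = 9349/10000 ≈ 0.934900
step 3 [3y] swap r/1=885/28037: DF=(1 − 885/28037·(0.957300+0.934900))/(1+885/28037) = 1823/2000 ≈ 0.911500
step 4 [4y] swap r/1=433/12246: DF=(1 − 433/12246·(0.957300+0.934900+0.911500))/(1+433/12246) = 8701/10000 ≈ 0.870100
step 5 [5y] zero: DF = P = 1649/2000 ≈ 0.824500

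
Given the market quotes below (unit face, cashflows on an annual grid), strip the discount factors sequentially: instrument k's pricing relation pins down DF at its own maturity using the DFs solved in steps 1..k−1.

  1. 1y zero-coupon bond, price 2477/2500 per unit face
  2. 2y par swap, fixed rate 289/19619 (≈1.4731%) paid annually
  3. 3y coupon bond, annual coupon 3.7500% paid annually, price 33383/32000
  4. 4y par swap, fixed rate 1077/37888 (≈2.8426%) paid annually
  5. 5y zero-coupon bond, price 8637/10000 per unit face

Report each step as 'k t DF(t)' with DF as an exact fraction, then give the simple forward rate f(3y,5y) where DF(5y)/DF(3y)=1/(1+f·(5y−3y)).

step 1 [1y] zero: DF = P = 2477/2500 ≈ 0.990800
step 2 [2y] swap r/1=289/19619: DF=(1 − 289/19619·(0.990800))/(1+289/19619) = 9711/10000 ≈ 0.971100
step 3 [3y] bond c/1=3/80: DF=(33383/32000 − 3/80·(0.990800+0.971100))/(1+3/80) = 4673/5000 ≈ 0.934600
step 4 [4y] swap r/1=1077/37888: DF=(1 − 1077/37888·(0.990800+0.971100+0.934600))/(1+1077/37888) = 8923/10000 ≈ 0.892300
step 5 [5y] zero: DF = P = 8637/10000 ≈ 0.863700

1 1 2477/2500
2 2 9711/10000
3 3 4673/5000
4 4 8923/10000
5 5 8637/10000
f(3y,5y) = ((4673/5000)/(8637/10000) − 1)/(2) = 709/17274 ≈ 4.1044%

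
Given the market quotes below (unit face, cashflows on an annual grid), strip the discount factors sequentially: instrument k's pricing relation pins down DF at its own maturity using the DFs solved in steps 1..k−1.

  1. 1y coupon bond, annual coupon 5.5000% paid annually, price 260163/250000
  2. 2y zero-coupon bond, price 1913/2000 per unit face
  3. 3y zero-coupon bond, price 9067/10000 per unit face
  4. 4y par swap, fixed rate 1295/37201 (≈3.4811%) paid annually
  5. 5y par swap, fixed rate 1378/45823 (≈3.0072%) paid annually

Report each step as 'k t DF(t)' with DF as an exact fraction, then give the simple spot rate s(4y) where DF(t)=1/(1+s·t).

step 1 [1y] bond c/1=11/200: DF=(260163/250000 − 11/200·(0))/(1+11/200) = 1233/1250 ≈ 0.986400
step 2 [2y] zero: DF = P = 1913/2000 ≈ 0.956500
step 3 [3y] zero: DF = P = 9067/10000 ≈ 0.906700
step 4 [4y] swap r/1=1295/37201: DF=(1 − 1295/37201·(0.986400+0.956500+0.906700))/(1+1295/37201) = 1741/2000 ≈ 0.870500
step 5 [5y] swap r/1=1378/45823: DF=(1 − 1378/45823·(0.986400+0.956500+0.906700+0.870500))/(1+1378/45823) = 4311/5000 ≈ 0.862200

1 1 1233/1250
2 2 1913/2000
3 3 9067/10000
4 4 1741/2000
5 5 4311/5000
s(4y) = (1/(1741/2000) − 1)/(4) = 259/6964 ≈ 3.7191%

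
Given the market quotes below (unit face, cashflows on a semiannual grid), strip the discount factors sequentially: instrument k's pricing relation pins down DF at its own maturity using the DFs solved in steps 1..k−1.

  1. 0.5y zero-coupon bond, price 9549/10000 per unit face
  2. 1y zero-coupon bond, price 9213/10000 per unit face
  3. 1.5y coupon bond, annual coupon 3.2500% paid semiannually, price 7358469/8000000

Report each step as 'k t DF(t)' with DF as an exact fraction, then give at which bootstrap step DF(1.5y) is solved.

step 1 [0.5y] zero: DF = P = 9549/10000 ≈ 0.954900
step 2 [1y] zero: DF = P = 9213/10000 ≈ 0.921300
step 3 [1.5y] bond c/2=13/800: DF=(7358469/8000000 − 13/800·(0.954900+0.921300))/(1+13/800) = 8751/10000 ≈ 0.875100

1 1/2 9549/10000
2 1 9213/10000
3 3/2 8751/10000
DF(1.5y) is solved at step 3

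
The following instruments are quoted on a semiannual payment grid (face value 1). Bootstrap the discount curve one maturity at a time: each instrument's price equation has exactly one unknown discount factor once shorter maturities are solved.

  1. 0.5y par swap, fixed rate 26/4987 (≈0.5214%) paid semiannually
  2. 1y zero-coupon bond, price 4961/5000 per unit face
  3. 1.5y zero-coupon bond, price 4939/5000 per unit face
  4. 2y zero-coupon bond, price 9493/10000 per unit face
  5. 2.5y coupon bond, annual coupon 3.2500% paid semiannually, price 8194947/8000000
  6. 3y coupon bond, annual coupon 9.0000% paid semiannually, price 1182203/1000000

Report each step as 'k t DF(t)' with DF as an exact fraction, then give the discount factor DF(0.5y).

1 1/2 4987/5000
2 1 4961/5000
3 3/2 4939/5000
4 2 9493/10000
5 5/2 2363/2500
6 3 1843/2000
DF(0.5y) = 4987/5000 ≈ 0.997400

step 1 [0.5y] swap r/2=13/4987: DF=(1 − 13/4987·(0))/(1+13/4987) = 4987/5000 ≈ 0.997400
step 2 [1y] zero: DF = P = 4961/5000 ≈ 0.992200
step 3 [1.5y] zero: DF = P = 4939/5000 ≈ 0.987800
step 4 [2y] zero: DF = P = 9493/10000 ≈ 0.949300
step 5 [2.5y] bond c/2=13/800: DF=(8194947/8000000 − 13/800·(0.997400+0.992200+0.987800+0.949300))/(1+13/800) = 2363/2500 ≈ 0.945200
step 6 [3y] bond c/2=9/200: DF=(1182203/1000000 − 9/200·(0.997400+0.992200+0.987800+0.949300+0.945200))/(1+9/200) = 1843/2000 ≈ 0.921500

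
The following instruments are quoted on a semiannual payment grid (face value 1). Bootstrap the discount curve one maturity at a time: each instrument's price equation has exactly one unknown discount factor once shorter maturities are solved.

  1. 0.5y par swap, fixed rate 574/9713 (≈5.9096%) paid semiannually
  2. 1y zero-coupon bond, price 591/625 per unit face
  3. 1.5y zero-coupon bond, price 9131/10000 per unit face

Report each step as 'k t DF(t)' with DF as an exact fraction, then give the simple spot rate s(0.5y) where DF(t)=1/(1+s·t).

1 1/2 9713/10000
2 1 591/625
3 3/2 9131/10000
s(0.5y) = (1/(9713/10000) − 1)/(1/2) = 574/9713 ≈ 5.9096%

step 1 [0.5y] swap r/2=287/9713: DF=(1 − 287/9713·(0))/(1+287/9713) = 9713/10000 ≈ 0.971300
step 2 [1y] zero: DF = P = 591/625 ≈ 0.945600
step 3 [1.5y] zero: DF = P = 9131/10000 ≈ 0.913100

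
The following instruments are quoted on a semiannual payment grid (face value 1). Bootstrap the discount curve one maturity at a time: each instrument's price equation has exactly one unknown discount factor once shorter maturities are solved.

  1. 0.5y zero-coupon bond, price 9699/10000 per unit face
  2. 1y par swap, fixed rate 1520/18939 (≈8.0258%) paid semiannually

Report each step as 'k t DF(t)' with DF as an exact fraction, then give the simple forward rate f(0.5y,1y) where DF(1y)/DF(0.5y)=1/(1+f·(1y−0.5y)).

1 1/2 9699/10000
2 1 231/250
f(0.5y,1y) = ((9699/10000)/(231/250) − 1)/(1/2) = 153/1540 ≈ 9.9351%

step 1 [0.5y] zero: DF = P = 9699/10000 ≈ 0.969900
step 2 [1y] swap r/2=760/18939: DF=(1 − 760/18939·(0.969900))/(1+760/18939) = 231/250 ≈ 0.924000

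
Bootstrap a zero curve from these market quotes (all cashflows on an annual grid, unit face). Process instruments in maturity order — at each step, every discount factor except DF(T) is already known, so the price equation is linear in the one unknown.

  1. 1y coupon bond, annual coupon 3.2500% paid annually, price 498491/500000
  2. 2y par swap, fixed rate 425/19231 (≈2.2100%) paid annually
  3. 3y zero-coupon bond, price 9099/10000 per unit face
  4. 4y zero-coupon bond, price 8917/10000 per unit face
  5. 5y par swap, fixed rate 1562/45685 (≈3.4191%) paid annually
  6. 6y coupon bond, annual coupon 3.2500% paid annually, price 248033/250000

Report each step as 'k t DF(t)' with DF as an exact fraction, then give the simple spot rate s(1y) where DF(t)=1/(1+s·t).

1 1 1207/1250
2 2 383/400
3 3 9099/10000
4 4 8917/10000
5 5 4219/5000
6 6 8171/10000
s(1y) = (1/(1207/1250) − 1)/(1) = 43/1207 ≈ 3.5626%

step 1 [1y] bond c/1=13/400: DF=(498491/500000 − 13/400·(0))/(1+13/400) = 1207/1250 ≈ 0.965600
step 2 [2y] swap r/1=425/19231: DF=(1 − 425/19231·(0.965600))/(1+425/19231) = 383/400 ≈ 0.957500
step 3 [3y] zero: DF = P = 9099/10000 ≈ 0.909900
step 4 [4y] zero: DF = P = 8917/10000 ≈ 0.891700
step 5 [5y] swap r/1=1562/45685: DF=(1 − 1562/45685·(0.965600+0.957500+0.909900+0.891700))/(1+1562/45685) = 4219/5000 ≈ 0.843800
step 6 [6y] bond c/1=13/400: DF=(248033/250000 − 13/400·(0.965600+0.957500+0.909900+0.891700+0.843800))/(1+13/400) = 8171/10000 ≈ 0.817100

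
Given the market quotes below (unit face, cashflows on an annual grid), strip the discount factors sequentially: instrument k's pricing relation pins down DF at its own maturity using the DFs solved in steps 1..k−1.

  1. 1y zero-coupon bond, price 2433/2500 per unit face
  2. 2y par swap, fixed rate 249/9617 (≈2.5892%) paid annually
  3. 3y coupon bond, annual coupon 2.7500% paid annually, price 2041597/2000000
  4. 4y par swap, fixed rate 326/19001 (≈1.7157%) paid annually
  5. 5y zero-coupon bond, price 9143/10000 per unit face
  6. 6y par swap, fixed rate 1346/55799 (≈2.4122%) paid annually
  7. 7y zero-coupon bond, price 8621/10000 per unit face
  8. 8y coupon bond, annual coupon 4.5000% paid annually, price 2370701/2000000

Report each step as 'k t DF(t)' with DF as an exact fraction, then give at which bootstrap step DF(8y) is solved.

step 1 [1y] zero: DF = P = 2433/2500 ≈ 0.973200
step 2 [2y] swap r/1=249/9617: DF=(1 − 249/9617·(0.973200))/(1+249/9617) = 4751/5000 ≈ 0.950200
step 3 [3y] bond c/1=11/400: DF=(2041597/2000000 − 11/400·(0.973200+0.950200))/(1+11/400) = 471/500 ≈ 0.942000
step 4 [4y] swap r/1=326/19001: DF=(1 − 326/19001·(0.973200+0.950200+0.942000))/(1+326/19001) = 2337/2500 ≈ 0.934800
step 5 [5y] zero: DF = P = 9143/10000 ≈ 0.914300
step 6 [6y] swap r/1=1346/55799: DF=(1 − 1346/55799·(0.973200+0.950200+0.942000+0.934800+0.914300))/(1+1346/55799) = 4327/5000 ≈ 0.865400
step 7 [7y] zero: DF = P = 8621/10000 ≈ 0.862100
step 8 [8y] bond c/1=9/200: DF=(2370701/2000000 − 9/200·(0.973200+0.950200+0.942000+0.934800+0.914300+0.865400+0.862100))/(1+9/200) = 8569/10000 ≈ 0.856900

1 1 2433/2500
2 2 4751/5000
3 3 471/500
4 4 2337/2500
5 5 9143/10000
6 6 4327/5000
7 7 8621/10000
8 8 8569/10000
DF(8y) is solved at step 8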